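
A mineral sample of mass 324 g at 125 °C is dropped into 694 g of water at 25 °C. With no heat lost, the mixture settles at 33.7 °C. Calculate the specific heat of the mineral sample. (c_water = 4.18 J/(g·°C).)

m_s c (T_s − T_f) = m_water c_water (T_f − T_0):
324·c·(125 − 33.7) = 694·4.18·(33.7 − 25)
29581 c = 25238  ⇒  c ≈ 0.8532 J/(g·°C)

c ≈ 0.853 J/(g·°C)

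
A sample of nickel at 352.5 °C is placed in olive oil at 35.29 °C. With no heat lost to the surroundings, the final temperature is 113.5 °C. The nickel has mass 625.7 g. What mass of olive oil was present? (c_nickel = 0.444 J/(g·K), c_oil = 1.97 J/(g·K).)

Conservation of energy gives ΣQ = 0:
625.7·0.444·(113.5 − 352.5) + m·1.97·(113.5 − 35.29) = 0
154.07 m = 66397
m = 66397/154.07 ≈ 430.9 g

m ≈ 431 g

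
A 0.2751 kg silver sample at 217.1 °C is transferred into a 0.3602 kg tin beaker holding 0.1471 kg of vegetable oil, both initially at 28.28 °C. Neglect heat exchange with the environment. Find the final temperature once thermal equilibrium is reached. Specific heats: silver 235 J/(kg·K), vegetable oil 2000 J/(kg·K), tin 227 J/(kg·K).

Let T be the final temperature. ΣQ_i = 0:
0.2751×235×(T − 217.1) + 0.1471×2000×(T − 28.28) + 0.3602×227×(T − 28.28) = 0
64.65(T − 217.1) + 294.2(T − 28.28) + 81.77(T − 28.28) = 0
(64.65 + 294.2 + 81.77) T = 64.65×217.1 + 294.2×28.28 + 81.77×28.28
T = 24667/440.61 ≈ 55.98 °C

T_f ≈ 56.0 °C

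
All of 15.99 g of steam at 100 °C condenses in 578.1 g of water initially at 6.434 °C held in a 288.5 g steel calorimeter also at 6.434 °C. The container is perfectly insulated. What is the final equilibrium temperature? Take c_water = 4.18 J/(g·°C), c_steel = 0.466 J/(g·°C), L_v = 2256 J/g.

T_f ≈ 22.6 °C

Heat gained plus heat lost sum to zero:
steam→water at 100 °C releases m L_v = 15.99·2256 = 36073
  condensed water 100 °C→T: 66.84(T − 100)
  original water: 2416.5(T − 6.434)
  cup: 134.44(T − 6.434)
2617.7 T = 36073 + 6683.8 + 16412 = 59170
T ≈ 22.60 °C — below 100 °C, confirming all the steam condensed.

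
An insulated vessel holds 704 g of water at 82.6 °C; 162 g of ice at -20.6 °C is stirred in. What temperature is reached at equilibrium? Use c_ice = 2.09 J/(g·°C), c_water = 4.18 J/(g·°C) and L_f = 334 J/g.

T_f ≈ 50.3 °C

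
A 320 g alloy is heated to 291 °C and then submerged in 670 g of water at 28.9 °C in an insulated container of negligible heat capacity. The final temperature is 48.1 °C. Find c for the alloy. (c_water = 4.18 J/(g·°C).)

Heat lost by the alloy = heat gained by the water:
320×c×(291 − 48.1) = 670×4.18×(48.1 − 28.9)
77728 c = 53772  ⇒  c ≈ 0.6918 J/(g·°C)

c ≈ 0.692 J/(g·°C)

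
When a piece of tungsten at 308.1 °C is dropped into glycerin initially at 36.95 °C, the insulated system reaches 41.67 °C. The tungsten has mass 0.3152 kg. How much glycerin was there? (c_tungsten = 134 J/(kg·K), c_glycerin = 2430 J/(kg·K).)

m ≈ 0.981 kg

Energy conservation, ΣQ = 0:
0.3152·134·(41.67 − 308.1) + m·2430·(41.67 − 36.95) = 0
11470 m = 11253
m = 11253/11470 ≈ 0.9811 kg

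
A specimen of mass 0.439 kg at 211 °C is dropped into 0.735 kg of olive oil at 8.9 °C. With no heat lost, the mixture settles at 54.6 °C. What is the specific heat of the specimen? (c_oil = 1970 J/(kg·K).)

c ≈ 964 J/(kg·K)

Heat lost by the specimen = heat gained by the oil:
0.439×c×(211 − 54.6) = 0.735×1970×(54.6 − 8.9)
68.66 c = 66171  ⇒  c ≈ 963.8 J/(kg·K)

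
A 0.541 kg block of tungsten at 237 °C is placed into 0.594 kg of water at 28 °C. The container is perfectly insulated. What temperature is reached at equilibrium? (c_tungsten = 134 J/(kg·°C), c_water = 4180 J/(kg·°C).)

T_f ≈ 33.9 °C

Setting the total heat transfer to zero:
0.541·134·(T − 237) + 0.594·4180·(T − 28) = 0
72.49(T − 237) + 2482.9(T − 28) = 0
2555.4 T = 86703
T = 86703/2555.4 ≈ 33.93 °C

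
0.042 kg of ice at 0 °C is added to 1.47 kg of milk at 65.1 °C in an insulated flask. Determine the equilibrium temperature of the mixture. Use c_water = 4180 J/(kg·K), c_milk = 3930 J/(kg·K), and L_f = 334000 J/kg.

T_f ≈ 60.8 °C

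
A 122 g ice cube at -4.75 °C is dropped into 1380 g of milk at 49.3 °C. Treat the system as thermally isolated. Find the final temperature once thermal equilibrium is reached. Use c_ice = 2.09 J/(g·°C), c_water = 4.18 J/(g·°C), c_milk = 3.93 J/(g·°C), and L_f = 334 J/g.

Energy balance with sensible and latent terms:
warm ice to 0 °C: 122×2.09×(0 − (-4.75)) = 1211.2; latent heat to melt: 122×334 = 40748; meltwater 0→T: 122×4.18×T = 509.96 T; milk: 5423.4(T − 49.3)
5933.4 T = 267374 − 41959 = 225414
T ≈ 37.99 °C. Since T > 0 °C, the all-ice-melts assumption holds.

T_f ≈ 38.0 °C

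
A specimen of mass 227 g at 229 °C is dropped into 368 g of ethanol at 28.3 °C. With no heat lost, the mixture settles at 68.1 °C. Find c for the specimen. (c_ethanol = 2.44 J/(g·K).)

c ≈ 0.978 J/(g·K)

m_s c (T_s − T_f) = m_ethanol c_ethanol (T_f − T_0):
227×c×(229 − 68.1) = 368×2.44×(68.1 − 28.3)
36524 c = 35737  ⇒  c ≈ 0.9785 J/(g·K)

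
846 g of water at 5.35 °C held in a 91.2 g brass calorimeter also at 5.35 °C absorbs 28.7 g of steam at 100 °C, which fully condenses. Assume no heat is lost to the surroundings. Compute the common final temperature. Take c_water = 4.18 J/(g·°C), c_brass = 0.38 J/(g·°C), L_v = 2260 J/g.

T_f ≈ 26.0 °C

Sum of m c ΔT and latent-heat terms is zero:
steam→water at 100 °C releases m L_v = 28.7×2260 = 64862; condensed water 100 °C→T: 119.97(T − 100); original water: 3536.3(T − 5.35); cup: 34.66(T − 5.35)
3690.9 T = 64862 + 11997 + 19105 = 95963
T ≈ 26.00 °C, under the boiling point, so the assumption holds.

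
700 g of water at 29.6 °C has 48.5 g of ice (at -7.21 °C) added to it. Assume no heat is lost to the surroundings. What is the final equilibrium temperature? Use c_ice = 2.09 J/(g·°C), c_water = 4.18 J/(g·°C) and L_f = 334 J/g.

T_f ≈ 22.3 °C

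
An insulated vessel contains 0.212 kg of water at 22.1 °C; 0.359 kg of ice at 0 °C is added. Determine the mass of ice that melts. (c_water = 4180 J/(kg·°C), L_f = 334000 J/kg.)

Cooling the water to 0 °C releases 0.212·4180·22.1 = 19584 J.
Melting all 0.359 kg of ice would need 0.359·334000 = 119906 J.
19584 J < 119906 J, so only part of the ice melts and the system sits at 0 °C.
m_melt = 19584 / L_f = 0.05864 kg.

m_melted ≈ 0.0586 kg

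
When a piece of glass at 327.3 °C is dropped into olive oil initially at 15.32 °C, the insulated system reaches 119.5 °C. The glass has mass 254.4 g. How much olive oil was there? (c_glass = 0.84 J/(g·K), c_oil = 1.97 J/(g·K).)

Heat lost by the glass = heat gained by the oil:
254.4·0.84·(327.3 − 119.5) = m·1.97·(119.5 − 15.32)
205.23 m = 44406  ⇒  m ≈ 216.4 g

m ≈ 216 g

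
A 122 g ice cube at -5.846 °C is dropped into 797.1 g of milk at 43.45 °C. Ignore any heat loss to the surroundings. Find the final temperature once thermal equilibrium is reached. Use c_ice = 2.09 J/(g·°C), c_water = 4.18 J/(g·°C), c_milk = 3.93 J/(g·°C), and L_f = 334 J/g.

Energy conservation, ΣQ = 0:
ice -5.846→0 °C: 122×2.09×5.846 = 1490.6; latent heat to melt: 122×334 = 40748; warm the meltwater: 509.96 T; milk cools: 797.1×3.93×(T − 43.45) = 3132.6(T − 43.45)
3642.6 T = 136112 − 42239 = 93873
T ≈ 25.77 °C — above 0 °C, consistent with complete melting.

T_f ≈ 25.8 °C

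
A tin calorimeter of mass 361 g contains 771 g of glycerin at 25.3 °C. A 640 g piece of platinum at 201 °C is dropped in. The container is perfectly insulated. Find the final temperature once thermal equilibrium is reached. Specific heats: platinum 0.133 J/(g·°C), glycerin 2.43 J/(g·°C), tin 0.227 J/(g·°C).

Setting the total heat transfer to zero:
640×0.133×(T − 201) + 771×2.43×(T − 25.3) + 361×0.227×(T − 25.3) = 0
85.12(T − 201) + 1873.5(T − 25.3) + 81.95(T − 25.3) = 0
(85.12 + 1873.5 + 81.95) T = 85.12×201 + 1873.5×25.3 + 81.95×25.3
T = 66583 / 2040.6 = 32.6 °C

T_f ≈ 32.6 °C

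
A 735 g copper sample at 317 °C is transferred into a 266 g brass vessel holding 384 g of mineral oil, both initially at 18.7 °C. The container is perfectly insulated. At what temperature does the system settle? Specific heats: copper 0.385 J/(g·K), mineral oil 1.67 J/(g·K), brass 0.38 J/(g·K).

Taking heat into each body as positive, Σ m c ΔT = 0:
735*0.385*(T − 317) + 384*1.67*(T − 18.7) + 266*0.38*(T − 18.7) = 0
(282.98 + 641.28 + 101.08) T = 282.98*317 + 641.28*18.7 + 101.08*18.7
T = 103585/1025.3 ≈ 101.03 °C

T_f ≈ 101.0 °C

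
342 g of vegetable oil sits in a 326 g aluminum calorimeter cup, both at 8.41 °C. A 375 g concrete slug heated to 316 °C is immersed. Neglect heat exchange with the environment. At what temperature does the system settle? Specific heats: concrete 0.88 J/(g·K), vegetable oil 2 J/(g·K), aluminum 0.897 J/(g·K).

T_f = Σ m_i c_i T_i / Σ m_i c_i:
T_f = (330×316 + 684×8.41 + 292.42×8.41) / (330 + 684 + 292.42)
    = 112492 / 1306.4 ≈ 86.11 °C

T_f ≈ 86.1 °C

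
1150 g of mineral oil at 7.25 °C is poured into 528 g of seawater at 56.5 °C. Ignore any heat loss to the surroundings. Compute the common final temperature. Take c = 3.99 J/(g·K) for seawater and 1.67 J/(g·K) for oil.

T_f ≈ 33.0 °C

Heat lost by the seawater equals heat gained by the oil:
528×3.99×(56.5 − T) = 1150×1.67×(T − 7.25)
2106.7(56.5 − T) = 1920.5(T − 7.25)
4027.2 T = 132953  ⇒  T ≈ 33.01 °C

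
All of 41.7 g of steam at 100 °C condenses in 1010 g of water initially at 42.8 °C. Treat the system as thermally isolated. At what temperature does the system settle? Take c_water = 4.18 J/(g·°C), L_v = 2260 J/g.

Sum of m c ΔT and latent-heat terms is zero:
steam→water at 100 °C releases m L_v = 41.7·2260 = 94242
  condensed water 100 °C→T: 174.31(T − 100)
  original water: 4221.8(T − 42.8)
4396.1 T = 94242 + 17431 + 180693 = 292366
T ≈ 66.51 °C, under the boiling point, so the assumption holds.

T_f ≈ 66.5 °C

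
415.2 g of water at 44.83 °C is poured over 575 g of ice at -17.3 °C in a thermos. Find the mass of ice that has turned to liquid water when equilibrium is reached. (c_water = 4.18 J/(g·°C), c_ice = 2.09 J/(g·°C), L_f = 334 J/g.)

m_melted ≈ 171 g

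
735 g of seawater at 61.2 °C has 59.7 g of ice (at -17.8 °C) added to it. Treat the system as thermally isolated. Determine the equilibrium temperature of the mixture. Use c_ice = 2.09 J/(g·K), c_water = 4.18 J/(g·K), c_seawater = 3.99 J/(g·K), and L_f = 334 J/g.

Conservation of energy gives ΣQ = 0:
ice -17.8→0 °C: 59.7·2.09·17.8 = 2221
  latent heat to melt: 59.7·334 = 19940
  meltwater 0→T: 59.7·4.18·T = 249.55 T
  seawater: 2932.7(T − 61.2)
3182.2 T = 179478 − 22161 = 157317
T ≈ 49.44 °C — above 0 °C, consistent with complete melting.

T_f ≈ 49.4 °C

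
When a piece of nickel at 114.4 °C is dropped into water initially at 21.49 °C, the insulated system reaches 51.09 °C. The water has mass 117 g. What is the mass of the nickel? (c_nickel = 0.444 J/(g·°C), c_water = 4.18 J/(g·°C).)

m ≈ 515 g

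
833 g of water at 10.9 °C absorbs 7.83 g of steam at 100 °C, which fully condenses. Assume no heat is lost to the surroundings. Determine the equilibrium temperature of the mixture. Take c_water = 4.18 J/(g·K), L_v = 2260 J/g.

T_f ≈ 16.8 °C

Energy conservation, ΣQ = 0:
latent heat released on condensation: 7.83×2260 = 17696
  condensate cools 100→T: 7.83×4.18×(T − 100) = 32.73(T − 100)
  original water: 3481.9(T − 10.9)
3514.7 T = 17696 + 3272.9 + 37953 = 58922
T ≈ 16.76 °C (< 100 °C, so full condensation is consistent).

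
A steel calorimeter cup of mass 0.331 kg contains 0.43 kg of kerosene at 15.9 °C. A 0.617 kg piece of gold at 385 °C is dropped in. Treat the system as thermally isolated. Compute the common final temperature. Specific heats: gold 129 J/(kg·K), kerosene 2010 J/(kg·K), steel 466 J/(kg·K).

Energy conservation, ΣQ = 0:
0.617×129×(T − 385) + 0.43×2010×(T − 15.9) + 0.331×466×(T − 15.9) = 0
(79.59 + 864.3 + 154.25) T = 79.59×385 + 864.3×15.9 + 154.25×15.9
T ≈ 42.65 °C

T_f ≈ 42.7 °C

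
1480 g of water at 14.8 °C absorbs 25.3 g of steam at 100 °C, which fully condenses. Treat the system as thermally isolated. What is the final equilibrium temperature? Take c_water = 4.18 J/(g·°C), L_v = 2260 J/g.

T_f ≈ 25.3 °C

Heat gained plus heat lost sum to zero:
latent heat released on condensation: 25.3·2260 = 57178
  condensed water 100 °C→T: 105.75(T − 100)
  water warms: 1480·4.18·(T − 14.8) = 6186.4(T − 14.8)
6292.2 T = 57178 + 10575 + 91559 = 159312
T ≈ 25.32 °C (< 100 °C, so full condensation is consistent).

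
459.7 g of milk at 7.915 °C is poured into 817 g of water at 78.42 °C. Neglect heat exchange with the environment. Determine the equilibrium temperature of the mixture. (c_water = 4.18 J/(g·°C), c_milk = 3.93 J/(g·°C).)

Conservation of energy gives ΣQ = 0:
817·4.18·(T − 78.42) + 459.7·3.93·(T − 7.915) = 0
3415.1(T − 78.42) + 1806.6(T − 7.915) = 0
5221.7 T = 282108
T ≈ 54.03 °C

T_f ≈ 54.0 °C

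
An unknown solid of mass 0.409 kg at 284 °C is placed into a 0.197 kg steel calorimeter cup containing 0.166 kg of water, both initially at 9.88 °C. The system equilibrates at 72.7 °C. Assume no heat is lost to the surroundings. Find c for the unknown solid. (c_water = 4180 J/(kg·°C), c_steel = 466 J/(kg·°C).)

Energy conservation, ΣQ = 0:
0.409·c·(72.7 − 284) + 0.166·4180·(72.7 − 9.88) + 0.197·466·(72.7 − 9.88) = 0
-86.42 c = -49357
c = -49357/-86.42 ≈ 571.1 J/(kg·°C)

c ≈ 571 J/(kg·°C)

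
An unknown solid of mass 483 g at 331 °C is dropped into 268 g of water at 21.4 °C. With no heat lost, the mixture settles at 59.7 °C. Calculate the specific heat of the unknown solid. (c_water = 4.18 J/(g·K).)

c ≈ 0.327 J/(g·K)

Heat lost by the unknown solid = heat gained by the water:
483·c·(331 − 59.7) = 268·4.18·(59.7 − 21.4)
131038 c = 42905  ⇒  c ≈ 0.3274 J/(g·K)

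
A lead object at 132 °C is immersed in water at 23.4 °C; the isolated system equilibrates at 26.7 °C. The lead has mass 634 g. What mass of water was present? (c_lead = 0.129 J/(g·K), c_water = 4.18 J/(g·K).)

Let T be the final temperature. ΣQ_i = 0:
634×0.129×(26.7 − 132) + m×4.18×(26.7 − 23.4) = 0
13.79 m = 8612.1
m = 8612.1/13.79 ≈ 624.3 g

m ≈ 624 g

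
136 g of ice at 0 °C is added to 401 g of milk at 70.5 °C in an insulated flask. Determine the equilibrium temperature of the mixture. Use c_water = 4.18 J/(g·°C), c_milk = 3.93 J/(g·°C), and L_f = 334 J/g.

Taking heat into each body as positive, Σ m c ΔT = 0:
melt ice: 136·334 = 45424
  meltwater 0→T: 136·4.18·T = 568.48 T
  milk: 1575.9(T − 70.5)
2144.4 T = 111103 − 45424 = 65679
T ≈ 30.63 °C (positive, so assuming full melt was valid).

T_f ≈ 30.6 °C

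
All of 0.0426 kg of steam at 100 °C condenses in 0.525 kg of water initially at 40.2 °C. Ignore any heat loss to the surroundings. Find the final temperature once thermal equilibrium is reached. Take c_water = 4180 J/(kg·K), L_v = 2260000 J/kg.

T_f ≈ 85.3 °C

Setting the total heat transfer to zero:
latent heat released on condensation: 0.0426×2260000 = 96276
  condensed water 100 °C→T: 178.07(T − 100)
  water warms: 0.525×4180×(T − 40.2) = 2194.5(T − 40.2)
2372.6 T = 96276 + 17807 + 88219 = 202302
T ≈ 85.27 °C, under the boiling point, so the assumption holds.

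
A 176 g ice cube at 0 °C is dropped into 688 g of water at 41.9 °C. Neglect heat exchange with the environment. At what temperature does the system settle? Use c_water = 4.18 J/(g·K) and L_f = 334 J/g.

Energy conservation, ΣQ = 0:
latent heat to melt: 176×334 = 58784; warm the meltwater: 735.68 T; water cools: 688×4.18×(T − 41.9) = 2875.8(T − 41.9)
3611.5 T = 120498 − 58784 = 61714
T ≈ 17.09 °C. Since T > 0 °C, the all-ice-melts assumption holds.

T_f ≈ 17.1 °C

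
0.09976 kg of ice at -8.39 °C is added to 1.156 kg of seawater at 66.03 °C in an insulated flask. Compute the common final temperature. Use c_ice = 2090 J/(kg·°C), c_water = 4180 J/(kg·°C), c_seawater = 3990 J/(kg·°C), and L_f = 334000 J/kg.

Taking heat into each body as positive, Σ m c ΔT = 0:
warm ice to 0 °C: 0.09976·2090·(0 − (-8.39)) = 1749.3
  latent heat to melt: 0.09976·334000 = 33320
  meltwater 0→T: 0.09976·4180·T = 417 T
  seawater: 4612.4(T − 66.03)
5029.4 T = 304559 − 35069 = 269490
T ≈ 53.58 °C (positive, so assuming full melt was valid).

T_f ≈ 53.6 °C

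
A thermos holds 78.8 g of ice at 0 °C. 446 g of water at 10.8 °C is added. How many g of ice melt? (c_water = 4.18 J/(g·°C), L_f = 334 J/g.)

m_melted ≈ 60.3 g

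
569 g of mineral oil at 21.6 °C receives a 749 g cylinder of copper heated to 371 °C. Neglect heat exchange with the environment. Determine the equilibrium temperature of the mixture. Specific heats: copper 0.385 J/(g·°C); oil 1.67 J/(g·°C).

T_f ≈ 102.9 °C

Heat lost by the copper equals heat gained by the oil:
749·0.385·(371 − T) = 569·1.67·(T − 21.6)
288.37(371 − T) = 950.23(T − 21.6)
1238.6 T = 127508  ⇒  T ≈ 102.95 °C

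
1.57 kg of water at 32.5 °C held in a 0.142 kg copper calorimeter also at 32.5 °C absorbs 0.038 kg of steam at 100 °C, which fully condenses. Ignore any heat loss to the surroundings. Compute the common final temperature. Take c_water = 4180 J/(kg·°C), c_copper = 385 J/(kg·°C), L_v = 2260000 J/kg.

T_f ≈ 46.8 °C

Taking heat into each body as positive, Σ m c ΔT = 0:
steam→water at 100 °C releases m L_v = 0.038×2260000 = 85880; condensate cools 100→T: 0.038×4180×(T − 100) = 158.84(T − 100); original water: 6562.6(T − 32.5); cup: 54.67(T − 32.5)
6776.1 T = 85880 + 15884 + 215061 = 316825
T ≈ 46.76 °C (< 100 °C, so full condensation is consistent).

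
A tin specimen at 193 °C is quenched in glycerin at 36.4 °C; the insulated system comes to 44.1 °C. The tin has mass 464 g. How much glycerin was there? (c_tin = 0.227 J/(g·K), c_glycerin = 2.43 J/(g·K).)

Heat lost by the tin = heat gained by the glycerin:
464×0.227×(193 − 44.1) = m×2.43×(44.1 − 36.4)
18.71 m = 15683  ⇒  m ≈ 838.2 g

m ≈ 838 g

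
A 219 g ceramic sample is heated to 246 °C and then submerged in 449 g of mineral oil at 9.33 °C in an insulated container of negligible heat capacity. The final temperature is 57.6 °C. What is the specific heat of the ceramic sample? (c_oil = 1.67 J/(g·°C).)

m_s c (T_s − T_f) = m_oil c_oil (T_f − T_0):
219·c·(246 − 57.6) = 449·1.67·(57.6 − 9.33)
41260 c = 36194  ⇒  c ≈ 0.8772 J/(g·°C)

c ≈ 0.877 J/(g·°C)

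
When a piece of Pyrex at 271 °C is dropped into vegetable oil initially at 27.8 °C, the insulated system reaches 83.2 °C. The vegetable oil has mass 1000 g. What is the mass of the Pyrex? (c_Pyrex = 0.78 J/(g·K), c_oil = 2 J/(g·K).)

Setting the total heat transfer to zero:
m×0.78×(83.2 − 271) + 1000×2×(83.2 − 27.8) = 0
-146.48 m = -110800
m = -110800/-146.48 ≈ 756.4 g

m ≈ 756 g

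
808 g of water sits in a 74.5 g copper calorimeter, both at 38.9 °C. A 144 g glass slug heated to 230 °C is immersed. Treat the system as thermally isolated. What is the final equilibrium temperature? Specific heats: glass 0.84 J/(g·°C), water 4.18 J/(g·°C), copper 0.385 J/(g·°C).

T_f ≈ 45.5 °C

T_f = Σ m_i c_i T_i / Σ m_i c_i:
T_f = (120.96×230 + 3377.4×38.9 + 28.68×38.9) / (120.96 + 3377.4 + 28.68)
    = 160319 / 3527.1 ≈ 45.45 °C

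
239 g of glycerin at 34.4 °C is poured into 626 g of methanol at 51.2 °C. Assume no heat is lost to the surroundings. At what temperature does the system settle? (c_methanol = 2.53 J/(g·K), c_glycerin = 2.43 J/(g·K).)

T_f ≈ 46.7 °C

Heat lost by the methanol equals heat gained by the glycerin:
626*2.53*(51.2 − T) = 239*2.43*(T − 34.4)
1583.8(51.2 − T) = 580.77(T − 34.4)
2164.6 T = 101068  ⇒  T ≈ 46.69 °C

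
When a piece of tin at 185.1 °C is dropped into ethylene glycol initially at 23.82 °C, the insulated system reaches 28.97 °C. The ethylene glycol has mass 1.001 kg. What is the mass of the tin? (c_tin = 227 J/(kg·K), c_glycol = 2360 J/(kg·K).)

Conservation of energy gives ΣQ = 0:
m·227·(28.97 − 185.1) + 1.001·2360·(28.97 − 23.82) = 0
-35442 m = -12166
m = -12166/-35442 ≈ 0.3433 kg

m ≈ 0.343 kg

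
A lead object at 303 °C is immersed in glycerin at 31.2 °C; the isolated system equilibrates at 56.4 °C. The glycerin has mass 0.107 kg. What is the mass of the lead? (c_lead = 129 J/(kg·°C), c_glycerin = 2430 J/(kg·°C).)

Heat lost by the lead = heat gained by the glycerin:
m×129×(303 − 56.4) = 0.107×2430×(56.4 − 31.2)
31811 m = 6552.3  ⇒  m ≈ 0.206 kg

m ≈ 0.206 kg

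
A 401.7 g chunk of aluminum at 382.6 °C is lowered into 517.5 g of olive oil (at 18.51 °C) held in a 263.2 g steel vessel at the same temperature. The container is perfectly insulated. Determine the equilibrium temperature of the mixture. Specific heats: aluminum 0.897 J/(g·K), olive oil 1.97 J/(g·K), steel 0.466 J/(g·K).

Setting the total heat transfer to zero:
401.7×0.897×(T − 382.6) + 517.5×1.97×(T − 18.51) + 263.2×0.466×(T − 18.51) = 0
360.32(T − 382.6) + 1019.5(T − 18.51) + 122.65(T − 18.51) = 0
(360.32 + 1019.5 + 122.65) T = 360.32×382.6 + 1019.5×18.51 + 122.65×18.51
T ≈ 105.83 °C

T_f ≈ 105.8 °C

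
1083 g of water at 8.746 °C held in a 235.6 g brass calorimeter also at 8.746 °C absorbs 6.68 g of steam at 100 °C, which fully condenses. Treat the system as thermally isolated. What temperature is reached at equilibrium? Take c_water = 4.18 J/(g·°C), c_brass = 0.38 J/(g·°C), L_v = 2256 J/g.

T_f ≈ 12.5 °C

Net heat exchanged in the isolated system is zero:
condense steam: −6.68×2256 = −15070; condensed water 100 °C→T: 27.92(T − 100); original water: 4526.9(T − 8.746); cup: 89.53(T − 8.746)
4644.4 T = 15070 + 2792.2 + 40376 = 58238
T ≈ 12.54 °C, under the boiling point, so the assumption holds.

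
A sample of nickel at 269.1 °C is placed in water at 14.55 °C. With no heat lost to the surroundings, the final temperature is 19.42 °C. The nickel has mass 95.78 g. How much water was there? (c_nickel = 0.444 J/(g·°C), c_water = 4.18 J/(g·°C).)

m ≈ 522 g

Heat lost by the nickel = heat gained by the water:
95.78×0.444×(269.1 − 19.42) = m×4.18×(19.42 − 14.55)
20.36 m = 10618  ⇒  m ≈ 521.6 g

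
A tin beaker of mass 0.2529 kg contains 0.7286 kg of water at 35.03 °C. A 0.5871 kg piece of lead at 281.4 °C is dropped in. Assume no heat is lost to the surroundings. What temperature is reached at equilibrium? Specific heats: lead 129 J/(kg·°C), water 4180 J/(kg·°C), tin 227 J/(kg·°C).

Let T be the final temperature. ΣQ_i = 0:
0.5871·129·(T − 281.4) + 0.7286·4180·(T − 35.03) + 0.2529·227·(T − 35.03) = 0
(75.74 + 3045.5 + 57.41) T = 75.74·281.4 + 3045.5·35.03 + 57.41·35.03
T ≈ 40.90 °C

T_f ≈ 40.9 °C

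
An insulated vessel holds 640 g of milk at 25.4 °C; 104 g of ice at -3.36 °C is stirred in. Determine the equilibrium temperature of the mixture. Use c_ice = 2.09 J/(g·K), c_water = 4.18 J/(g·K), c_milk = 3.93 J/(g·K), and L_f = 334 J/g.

T_f ≈ 9.6 °C

Heat gained plus heat lost sum to zero:
ice -3.36→0 °C: 104·2.09·3.36 = 730.33
  fusion: m_ice L_f = 104·334 = 34736
  meltwater 0→T: 104·4.18·T = 434.72 T
  milk: 2515.2(T − 25.4)
2949.9 T = 63886 − 35466 = 28420
T ≈ 9.63 °C — above 0 °C, consistent with complete melting.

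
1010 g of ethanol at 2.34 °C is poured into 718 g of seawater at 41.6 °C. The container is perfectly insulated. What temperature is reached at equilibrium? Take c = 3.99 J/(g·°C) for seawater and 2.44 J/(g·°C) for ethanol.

T_f ≈ 23.4 °C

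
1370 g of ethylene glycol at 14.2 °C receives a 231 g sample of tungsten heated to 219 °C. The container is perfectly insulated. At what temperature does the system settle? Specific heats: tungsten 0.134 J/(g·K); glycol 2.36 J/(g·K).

T_f ≈ 16.1 °C

Conservation of energy gives ΣQ = 0:
231*0.134*(T − 219) + 1370*2.36*(T − 14.2) = 0
(30.95 + 3233.2) T = 30.95*219 + 3233.2*14.2
T ≈ 16.14 °C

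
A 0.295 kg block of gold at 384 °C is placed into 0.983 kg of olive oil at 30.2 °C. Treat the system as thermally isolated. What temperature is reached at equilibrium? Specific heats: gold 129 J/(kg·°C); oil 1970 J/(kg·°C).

T_f ≈ 37.0 °C

Set heat shed by the hot body equal to heat absorbed by the cold body:
0.295×129×(384 − T) = 0.983×1970×(T − 30.2)
38.05(384 − T) = 1936.5(T − 30.2)
1974.6 T = 73096  ⇒  T ≈ 37.02 °C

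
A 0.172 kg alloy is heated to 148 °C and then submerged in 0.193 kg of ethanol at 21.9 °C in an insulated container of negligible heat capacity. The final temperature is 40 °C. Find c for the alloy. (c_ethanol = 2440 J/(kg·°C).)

m_s c (T_s − T_f) = m_ethanol c_ethanol (T_f − T_0):
0.172×c×(148 − 40) = 0.193×2440×(40 − 21.9)
18.58 c = 8523.7  ⇒  c ≈ 458.9 J/(kg·°C)

c ≈ 459 J/(kg·°C)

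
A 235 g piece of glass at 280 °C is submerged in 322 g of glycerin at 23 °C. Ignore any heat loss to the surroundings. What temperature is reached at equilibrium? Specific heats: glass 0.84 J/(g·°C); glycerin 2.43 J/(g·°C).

T_f ≈ 74.8 °C

With ΣQ=0 the equilibrium temperature is the m·c-weighted mean:
T_f = (197.4·280 + 782.46·23) / (197.4 + 782.46)
    = 73269 / 979.86 ≈ 74.77 °C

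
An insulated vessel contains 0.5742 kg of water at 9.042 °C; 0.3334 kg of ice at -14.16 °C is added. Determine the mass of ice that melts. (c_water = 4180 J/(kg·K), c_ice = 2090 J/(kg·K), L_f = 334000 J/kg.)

Heat available from the water dropping to 0 °C: 0.5742·4180·9.042 = 21702 J.
Of that, 0.3334·2090·14.16 = 9866.8 J goes to bring the ice to 0 °C, leaving 11835 J.
Melting all 0.3334 kg of ice would need 0.3334·334000 = 111356 J.
11835 J < 111356 J, so only part of the ice melts and the system sits at 0 °C.
Mass melted = 11835/334000 ≈ 0.03544 kg.

m_melted ≈ 0.0354 kg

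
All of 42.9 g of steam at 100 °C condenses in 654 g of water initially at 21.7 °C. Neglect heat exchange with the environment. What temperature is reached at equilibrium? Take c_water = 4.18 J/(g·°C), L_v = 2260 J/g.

T_f ≈ 59.8 °C

Taking heat into each body as positive, Σ m c ΔT = 0:
latent heat released on condensation: 42.9×2260 = 96954; condensate cools 100→T: 42.9×4.18×(T − 100) = 179.32(T − 100); original water: 2733.7(T − 21.7)
2913 T = 96954 + 17932 + 59322 = 174208
T ≈ 59.80 °C — below 100 °C, confirming all the steam condensed.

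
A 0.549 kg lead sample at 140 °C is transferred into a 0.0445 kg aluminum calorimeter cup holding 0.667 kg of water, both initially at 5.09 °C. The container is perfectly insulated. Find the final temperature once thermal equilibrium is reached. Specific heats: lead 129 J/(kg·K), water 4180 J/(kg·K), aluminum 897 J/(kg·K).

T_f ≈ 8.4 °C

Net heat exchanged in the isolated system is zero:
0.549·129·(T − 140) + 0.667·4180·(T − 5.09) + 0.0445·897·(T − 5.09) = 0
70.82(T − 140) + 2788.1(T − 5.09) + 39.92(T − 5.09) = 0
(70.82 + 2788.1 + 39.92) T = 70.82·140 + 2788.1·5.09 + 39.92·5.09
T = 24309/2898.8 ≈ 8.39 °C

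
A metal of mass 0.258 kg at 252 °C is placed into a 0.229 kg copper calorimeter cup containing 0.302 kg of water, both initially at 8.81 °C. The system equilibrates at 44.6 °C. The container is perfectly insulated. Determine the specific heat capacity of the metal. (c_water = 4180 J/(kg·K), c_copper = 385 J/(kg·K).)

c ≈ 903 J/(kg·K)

Energy conservation, ΣQ = 0:
0.258·c·(44.6 − 252) + 0.302·4180·(44.6 − 8.81) + 0.229·385·(44.6 − 8.81) = 0
-53.51 c = -48335
c = -48335/-53.51 ≈ 903.3 J/(kg·K)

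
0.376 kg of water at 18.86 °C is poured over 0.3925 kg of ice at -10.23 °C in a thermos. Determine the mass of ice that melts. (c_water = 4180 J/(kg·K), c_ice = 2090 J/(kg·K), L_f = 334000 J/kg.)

m_melted ≈ 0.0636 kg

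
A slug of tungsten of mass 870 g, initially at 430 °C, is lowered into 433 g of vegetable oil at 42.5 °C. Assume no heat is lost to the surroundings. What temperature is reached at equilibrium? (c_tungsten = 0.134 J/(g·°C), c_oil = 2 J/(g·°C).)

T_f ≈ 88.5 °C

Set heat shed by the hot body equal to heat absorbed by the cold body:
870*0.134*(430 − T) = 433*2*(T − 42.5)
116.58(430 − T) = 866(T − 42.5)
982.58 T = 86934  ⇒  T ≈ 88.48 °C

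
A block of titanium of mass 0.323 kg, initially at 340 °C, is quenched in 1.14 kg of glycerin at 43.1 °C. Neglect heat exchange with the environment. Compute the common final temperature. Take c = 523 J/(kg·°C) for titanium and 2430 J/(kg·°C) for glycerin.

T_f ≈ 60.2 °C

Energy conservation, ΣQ = 0:
0.323*523*(T − 340) + 1.14*2430*(T − 43.1) = 0
168.93(T − 340) + 2770.2(T − 43.1) = 0
(168.93 + 2770.2) T = 168.93*340 + 2770.2*43.1
T = 176831 / 2939.1 = 60.2 °C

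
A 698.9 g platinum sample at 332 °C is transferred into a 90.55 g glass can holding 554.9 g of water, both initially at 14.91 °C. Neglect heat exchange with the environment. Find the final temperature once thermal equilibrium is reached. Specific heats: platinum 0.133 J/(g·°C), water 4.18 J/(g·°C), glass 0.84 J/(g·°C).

Setting the total heat transfer to zero:
698.9×0.133×(T − 332) + 554.9×4.18×(T − 14.91) + 90.55×0.84×(T − 14.91) = 0
92.95(T − 332) + 2319.5(T − 14.91) + 76.06(T − 14.91) = 0
2488.5 T = 66578
T = 66578/2488.5 ≈ 26.75 °C

T_f ≈ 26.8 °C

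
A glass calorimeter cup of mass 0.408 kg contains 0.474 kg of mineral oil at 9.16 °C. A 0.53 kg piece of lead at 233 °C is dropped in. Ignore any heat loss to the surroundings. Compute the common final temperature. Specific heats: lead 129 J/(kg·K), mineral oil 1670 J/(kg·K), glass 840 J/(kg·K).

Net heat exchanged in the isolated system is zero:
0.53×129×(T − 233) + 0.474×1670×(T − 9.16) + 0.408×840×(T − 9.16) = 0
1202.7 T = 26320
T = 26320/1202.7 ≈ 21.88 °C

T_f ≈ 21.9 °C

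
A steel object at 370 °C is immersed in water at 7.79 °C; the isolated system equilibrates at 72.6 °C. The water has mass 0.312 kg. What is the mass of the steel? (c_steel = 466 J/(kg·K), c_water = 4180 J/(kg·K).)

m ≈ 0.61 kg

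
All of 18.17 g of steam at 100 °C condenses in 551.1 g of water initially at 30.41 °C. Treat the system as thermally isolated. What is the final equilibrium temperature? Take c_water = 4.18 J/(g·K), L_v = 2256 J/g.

T_f ≈ 49.9 °C

Sum of m c ΔT and latent-heat terms is zero:
latent heat released on condensation: 18.17·2256 = 40992; condensed water 100 °C→T: 75.95(T − 100); water warms: 551.1·4.18·(T − 30.41) = 2303.6(T − 30.41)
2379.5 T = 40992 + 7595.1 + 70052 = 118639
T ≈ 49.86 °C (< 100 °C, so full condensation is consistent).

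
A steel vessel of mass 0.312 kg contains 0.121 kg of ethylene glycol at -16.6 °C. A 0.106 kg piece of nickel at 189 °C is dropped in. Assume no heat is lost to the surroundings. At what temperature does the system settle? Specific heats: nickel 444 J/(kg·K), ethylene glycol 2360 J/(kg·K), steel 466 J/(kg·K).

T_f ≈ 3.6 °C

Setting the total heat transfer to zero:
0.106*444*(T − 189) + 0.121*2360*(T − (-16.6)) + 0.312*466*(T − (-16.6)) = 0
47.06(T − 189) + 285.56(T − (-16.6)) + 145.39(T − (-16.6)) = 0
478.02 T = 1741.3
T = 1741.3 / 478.02 = 3.64 °C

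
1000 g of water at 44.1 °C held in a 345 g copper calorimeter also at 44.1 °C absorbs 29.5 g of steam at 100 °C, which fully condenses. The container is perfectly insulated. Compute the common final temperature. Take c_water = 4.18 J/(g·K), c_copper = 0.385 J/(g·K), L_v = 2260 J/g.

Let T be the final temperature. ΣQ_i = 0:
latent heat released on condensation: 29.5×2260 = 66670
  condensate cools 100→T: 29.5×4.18×(T − 100) = 123.31(T − 100)
  original water: 4180(T − 44.1)
  copper cup: 345×0.385×(T − 44.1) = 132.83(T − 44.1)
4436.1 T = 66670 + 12331 + 190196 = 269197
T ≈ 60.68 °C — below 100 °C, confirming all the steam condensed.

T_f ≈ 60.7 °C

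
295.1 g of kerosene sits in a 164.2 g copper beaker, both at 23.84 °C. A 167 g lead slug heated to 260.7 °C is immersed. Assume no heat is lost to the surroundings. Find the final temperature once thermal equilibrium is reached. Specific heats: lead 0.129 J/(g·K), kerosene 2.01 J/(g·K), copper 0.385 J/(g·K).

T_f ≈ 31.4 °C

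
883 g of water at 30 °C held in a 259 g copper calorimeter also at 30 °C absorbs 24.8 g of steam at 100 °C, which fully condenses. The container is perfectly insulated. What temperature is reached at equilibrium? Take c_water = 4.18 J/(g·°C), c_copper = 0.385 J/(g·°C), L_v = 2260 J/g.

Energy conservation, ΣQ = 0:
latent heat released on condensation: 24.8×2260 = 56048; condensed water 100 °C→T: 103.66(T − 100); water warms: 883×4.18×(T − 30) = 3690.9(T − 30); copper cup: 259×0.385×(T − 30) = 99.72(T − 30)
3894.3 T = 56048 + 10366 + 113720 = 180134
T ≈ 46.26 °C (< 100 °C, so full condensation is consistent).

T_f ≈ 46.3 °C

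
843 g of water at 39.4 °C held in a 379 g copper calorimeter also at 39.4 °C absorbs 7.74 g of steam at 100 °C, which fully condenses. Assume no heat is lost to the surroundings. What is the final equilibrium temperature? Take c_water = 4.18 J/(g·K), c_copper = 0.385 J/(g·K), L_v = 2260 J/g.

Net heat exchanged in the isolated system is zero:
condense steam: −7.74·2260 = −17492
  condensate cools 100→T: 7.74·4.18·(T − 100) = 32.35(T − 100)
  water warms: 843·4.18·(T − 39.4) = 3523.7(T − 39.4)
  copper cup: 379·0.385·(T − 39.4) = 145.91(T − 39.4)
3702 T = 17492 + 3235.3 + 144584 = 165312
T ≈ 44.65 °C, under the boiling point, so the assumption holds.

T_f ≈ 44.7 °C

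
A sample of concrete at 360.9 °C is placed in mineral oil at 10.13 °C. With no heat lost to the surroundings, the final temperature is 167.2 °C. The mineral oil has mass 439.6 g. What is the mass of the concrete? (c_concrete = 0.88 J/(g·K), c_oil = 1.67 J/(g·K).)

m ≈ 676 g

Let T be the final temperature. ΣQ_i = 0:
m·0.88·(167.2 − 360.9) + 439.6·1.67·(167.2 − 10.13) = 0
-170.46 m = -115310
m = -115310/-170.46 ≈ 676.5 g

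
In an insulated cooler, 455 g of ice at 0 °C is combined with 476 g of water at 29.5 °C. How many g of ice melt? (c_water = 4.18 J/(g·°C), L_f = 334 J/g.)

Heat available from the water dropping to 0 °C: 476·4.18·29.5 = 58696 J.
Fully melting the ice requires m_ice L_f = 455·334 = 151970 J.
Since 58696 < 151970 J, not all the ice melts; equilibrium is at 0 °C.
Mass melted = 58696/334 ≈ 175.7 g.

m_melted ≈ 176 g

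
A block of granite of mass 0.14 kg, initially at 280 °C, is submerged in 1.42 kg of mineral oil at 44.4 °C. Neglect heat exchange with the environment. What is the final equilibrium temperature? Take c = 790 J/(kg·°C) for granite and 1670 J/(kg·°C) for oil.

|Q_granite| = |Q_oil|:
0.14×790×(280 − T) = 1.42×1670×(T − 44.4)
110.6(280 − T) = 2371.4(T − 44.4)
2482 T = 136258  ⇒  T ≈ 54.90 °C

T_f ≈ 54.9 °C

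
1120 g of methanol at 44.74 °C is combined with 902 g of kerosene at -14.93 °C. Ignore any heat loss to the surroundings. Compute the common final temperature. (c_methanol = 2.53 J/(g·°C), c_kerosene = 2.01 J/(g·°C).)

T_f ≈ 21.5 °C

Conservation of energy gives ΣQ = 0:
1120*2.53*(T − 44.74) + 902*2.01*(T − (-14.93)) = 0
2833.6(T − 44.74) + 1813(T − (-14.93)) = 0
4646.6 T = 99707
T = 99707 / 4646.6 = 21.5 °C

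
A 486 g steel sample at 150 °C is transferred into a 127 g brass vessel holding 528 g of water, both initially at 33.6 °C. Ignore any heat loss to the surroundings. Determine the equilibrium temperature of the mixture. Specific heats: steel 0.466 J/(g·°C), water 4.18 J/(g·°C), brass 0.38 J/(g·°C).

T_f is the heat-capacity-weighted average of the initial temperatures:
T_f = (226.48·150 + 2207·33.6 + 48.26·33.6) / (226.48 + 2207 + 48.26)
    = 109749 / 2481.8 ≈ 44.22 °C

T_f ≈ 44.2 °C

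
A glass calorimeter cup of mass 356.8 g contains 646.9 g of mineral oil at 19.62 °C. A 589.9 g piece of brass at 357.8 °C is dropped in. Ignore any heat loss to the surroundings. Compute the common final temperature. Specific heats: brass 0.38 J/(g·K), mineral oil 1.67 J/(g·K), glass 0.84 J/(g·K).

Let T be the final temperature. ΣQ_i = 0:
589.9*0.38*(T − 357.8) + 646.9*1.67*(T − 19.62) + 356.8*0.84*(T − 19.62) = 0
1604.2 T = 107281
T = 107281 / 1604.2 = 66.9 °C

T_f ≈ 66.9 °C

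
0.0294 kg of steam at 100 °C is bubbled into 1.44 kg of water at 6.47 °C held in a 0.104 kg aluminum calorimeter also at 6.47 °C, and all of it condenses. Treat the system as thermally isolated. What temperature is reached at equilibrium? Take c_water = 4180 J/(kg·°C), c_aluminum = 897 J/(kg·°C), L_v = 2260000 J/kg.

Conservation of energy gives ΣQ = 0:
latent heat released on condensation: 0.0294·2260000 = 66444; condensed water 100 °C→T: 122.89(T − 100); original water: 6019.2(T − 6.47); cup: 93.29(T − 6.47)
6235.4 T = 66444 + 12289 + 39548 = 118281
T ≈ 18.97 °C (< 100 °C, so full condensation is consistent).

T_f ≈ 19.0 °C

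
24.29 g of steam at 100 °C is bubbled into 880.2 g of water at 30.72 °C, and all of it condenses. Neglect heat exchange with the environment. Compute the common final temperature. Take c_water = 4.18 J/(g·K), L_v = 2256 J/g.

T_f ≈ 47.1 °C

Conservation of energy gives ΣQ = 0:
condense steam: −24.29·2256 = −54798; condensed water 100 °C→T: 101.53(T − 100); original water: 3679.2(T − 30.72)
3780.8 T = 54798 + 10153 + 113026 = 177978
T ≈ 47.07 °C (< 100 °C, so full condensation is consistent).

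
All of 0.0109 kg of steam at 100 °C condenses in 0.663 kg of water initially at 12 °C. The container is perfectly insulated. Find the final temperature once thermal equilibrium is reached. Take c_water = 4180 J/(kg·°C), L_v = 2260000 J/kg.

Setting the total heat transfer to zero:
condense steam: −0.0109×2260000 = −24634; condensate cools 100→T: 0.0109×4180×(T − 100) = 45.56(T − 100); water warms: 0.663×4180×(T − 12) = 2771.3(T − 12)
2816.9 T = 24634 + 4556.2 + 33256 = 62446
T ≈ 22.17 °C (< 100 °C, so full condensation is consistent).

T_f ≈ 22.2 °C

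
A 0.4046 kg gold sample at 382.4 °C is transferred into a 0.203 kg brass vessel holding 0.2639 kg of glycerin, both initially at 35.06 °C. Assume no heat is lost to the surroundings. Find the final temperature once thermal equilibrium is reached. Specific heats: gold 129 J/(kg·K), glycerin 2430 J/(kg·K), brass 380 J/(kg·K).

T_f ≈ 58.6 °C

Heat gained plus heat lost sum to zero:
0.4046*129*(T − 382.4) + 0.2639*2430*(T − 35.06) + 0.203*380*(T − 35.06) = 0
52.19(T − 382.4) + 641.28(T − 35.06) + 77.14(T − 35.06) = 0
(52.19 + 641.28 + 77.14) T = 52.19*382.4 + 641.28*35.06 + 77.14*35.06
T ≈ 58.59 °C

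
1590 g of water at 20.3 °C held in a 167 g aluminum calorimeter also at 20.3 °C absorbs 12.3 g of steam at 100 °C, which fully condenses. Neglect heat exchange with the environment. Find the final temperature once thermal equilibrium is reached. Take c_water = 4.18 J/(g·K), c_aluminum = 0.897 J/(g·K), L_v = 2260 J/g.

T_f ≈ 25.0 °C

Energy balance with sensible and latent terms:
condense steam: −12.3×2260 = −27798
  condensed water 100 °C→T: 51.41(T − 100)
  original water: 6646.2(T − 20.3)
  cup: 149.8(T − 20.3)
6847.4 T = 27798 + 5141.4 + 137959 = 170898
T ≈ 24.96 °C — below 100 °C, confirming all the steam condensed.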